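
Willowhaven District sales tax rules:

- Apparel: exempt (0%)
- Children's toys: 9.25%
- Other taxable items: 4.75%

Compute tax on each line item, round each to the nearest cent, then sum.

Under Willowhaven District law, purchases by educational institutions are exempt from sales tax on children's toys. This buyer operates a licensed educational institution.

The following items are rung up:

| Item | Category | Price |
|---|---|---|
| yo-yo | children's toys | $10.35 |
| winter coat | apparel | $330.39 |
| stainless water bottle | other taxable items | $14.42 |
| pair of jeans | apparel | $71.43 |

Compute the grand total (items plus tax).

$427.27

Yo-yo $10.35: children's toys, buyer-exempt → 0% → $0.00
Winter coat $330.39: apparel → 0% → $0.00
Stainless water bottle $14.42: other taxable items → 4.75% → $0.68
Pair of jeans $71.43: apparel → 0% → $0.00
Subtotal = $426.59; tax = $0.68; total due = $427.27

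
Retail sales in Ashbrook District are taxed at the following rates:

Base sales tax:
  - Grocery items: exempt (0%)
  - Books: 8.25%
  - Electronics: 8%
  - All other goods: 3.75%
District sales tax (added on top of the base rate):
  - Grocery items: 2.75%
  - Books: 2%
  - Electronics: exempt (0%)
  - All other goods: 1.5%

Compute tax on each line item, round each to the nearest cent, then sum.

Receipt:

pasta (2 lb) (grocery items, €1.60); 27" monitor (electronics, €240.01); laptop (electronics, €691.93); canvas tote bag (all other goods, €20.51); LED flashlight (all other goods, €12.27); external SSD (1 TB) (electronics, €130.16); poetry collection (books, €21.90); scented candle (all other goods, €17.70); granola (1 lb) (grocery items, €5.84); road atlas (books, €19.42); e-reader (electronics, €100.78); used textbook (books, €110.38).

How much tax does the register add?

€111.41

Pasta (2 lb) €1.60: grocery items → 0% + 2.75% district = 2.75% → €0.04
27" monitor €240.01: electronics → 8% + 0% district = 8% → €19.20
Laptop €691.93: electronics → 8% + 0% district = 8% → €55.35
Canvas tote bag €20.51: all other goods → 3.75% + 1.5% district = 5.25% → €1.08
LED flashlight €12.27: all other goods → 3.75% + 1.5% district = 5.25% → €0.64
External SSD (1 TB) €130.16: electronics → 8% + 0% district = 8% → €10.41
Poetry collection €21.90: books → 8.25% + 2% district = 10.25% → €2.24
Scented candle €17.70: all other goods → 3.75% + 1.5% district = 5.25% → €0.93
Granola (1 lb) €5.84: grocery items → 0% + 2.75% district = 2.75% → €0.16
Road atlas €19.42: books → 8.25% + 2% district = 10.25% → €1.99
E-reader €100.78: electronics → 8% + 0% district = 8% → €8.06
Used textbook €110.38: books → 8.25% + 2% district = 10.25% → €11.31
Total tax = €0.04 + €19.20 + €55.35 + €1.08 + €0.64 + €10.41 + €2.24 + €0.93 + €0.16 + €1.99 + €8.06 + €11.31 = €111.41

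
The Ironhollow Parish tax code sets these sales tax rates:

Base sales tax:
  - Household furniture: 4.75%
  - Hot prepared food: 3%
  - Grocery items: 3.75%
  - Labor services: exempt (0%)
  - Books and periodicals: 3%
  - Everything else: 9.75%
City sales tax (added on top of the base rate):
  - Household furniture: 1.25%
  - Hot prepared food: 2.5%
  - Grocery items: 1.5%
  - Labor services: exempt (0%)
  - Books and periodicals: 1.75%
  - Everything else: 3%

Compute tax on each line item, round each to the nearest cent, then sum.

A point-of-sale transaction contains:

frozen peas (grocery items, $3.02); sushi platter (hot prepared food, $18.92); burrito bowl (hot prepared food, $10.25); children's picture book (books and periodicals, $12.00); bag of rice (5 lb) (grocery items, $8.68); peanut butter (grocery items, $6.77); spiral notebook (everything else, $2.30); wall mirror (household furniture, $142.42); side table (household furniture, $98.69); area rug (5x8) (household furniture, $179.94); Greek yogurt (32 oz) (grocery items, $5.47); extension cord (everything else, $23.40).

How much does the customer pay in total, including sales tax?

Frozen peas $3.02: grocery items → 3.75% + 1.5% city = 5.25% → $0.16
Sushi platter $18.92: hot prepared food → 3% + 2.5% city = 5.5% → $1.04
Burrito bowl $10.25: hot prepared food → 3% + 2.5% city = 5.5% → $0.56
Children's picture book $12.00: books and periodicals → 3% + 1.75% city = 4.75% → $0.57
Bag of rice (5 lb) $8.68: grocery items → 3.75% + 1.5% city = 5.25% → $0.46
Peanut butter $6.77: grocery items → 3.75% + 1.5% city = 5.25% → $0.36
Spiral notebook $2.30: everything else → 9.75% + 3% city = 12.75% → $0.29
Wall mirror $142.42: household furniture → 4.75% + 1.25% city = 6% → $8.55
Side table $98.69: household furniture → 4.75% + 1.25% city = 6% → $5.92
Area rug (5x8) $179.94: household furniture → 4.75% + 1.25% city = 6% → $10.80
Greek yogurt (32 oz) $5.47: grocery items → 3.75% + 1.5% city = 5.25% → $0.29
Extension cord $23.40: everything else → 9.75% + 3% city = 12.75% → $2.98
Subtotal = $511.86; tax = $31.98; total due = $543.84

$543.84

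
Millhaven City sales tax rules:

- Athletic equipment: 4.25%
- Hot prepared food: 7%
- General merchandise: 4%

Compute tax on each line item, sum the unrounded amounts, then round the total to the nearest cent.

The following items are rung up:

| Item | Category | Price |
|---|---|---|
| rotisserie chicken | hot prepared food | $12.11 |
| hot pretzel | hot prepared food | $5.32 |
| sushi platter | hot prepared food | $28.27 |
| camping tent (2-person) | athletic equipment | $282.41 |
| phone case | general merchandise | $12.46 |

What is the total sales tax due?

$15.70

Rotisserie chicken $12.11: hot prepared food → 7% → $0.8477
Hot pretzel $5.32: hot prepared food → 7% → $0.3724
Sushi platter $28.27: hot prepared food → 7% → $1.9789
Camping tent (2-person) $282.41: athletic equipment → 4.25% → $12.002425
Phone case $12.46: general merchandise → 4% → $0.4984
Unrounded tax sum = $15.699825 → $15.70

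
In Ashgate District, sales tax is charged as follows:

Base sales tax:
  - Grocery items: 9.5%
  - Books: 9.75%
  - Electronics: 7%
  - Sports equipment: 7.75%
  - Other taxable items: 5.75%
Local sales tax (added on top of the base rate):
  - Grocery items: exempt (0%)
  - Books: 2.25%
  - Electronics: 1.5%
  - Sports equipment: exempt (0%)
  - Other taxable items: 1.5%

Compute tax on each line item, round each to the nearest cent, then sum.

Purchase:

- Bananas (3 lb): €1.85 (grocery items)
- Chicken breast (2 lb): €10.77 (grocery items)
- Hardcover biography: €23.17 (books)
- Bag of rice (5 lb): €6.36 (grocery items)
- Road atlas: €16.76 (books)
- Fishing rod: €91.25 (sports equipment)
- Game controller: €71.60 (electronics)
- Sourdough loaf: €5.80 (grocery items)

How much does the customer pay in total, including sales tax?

Bananas (3 lb) €1.85: grocery items → 9.5% + 0% local = 9.5% → €0.18
Chicken breast (2 lb) €10.77: grocery items → 9.5% + 0% local = 9.5% → €1.02
Hardcover biography €23.17: books → 9.75% + 2.25% local = 12% → €2.78
Bag of rice (5 lb) €6.36: grocery items → 9.5% + 0% local = 9.5% → €0.60
Road atlas €16.76: books → 9.75% + 2.25% local = 12% → €2.01
Fishing rod €91.25: sports equipment → 7.75% + 0% local = 7.75% → €7.07
Game controller €71.60: electronics → 7% + 1.5% local = 8.5% → €6.09
Sourdough loaf €5.80: grocery items → 9.5% + 0% local = 9.5% → €0.55
Subtotal = €227.56; tax = €20.30; total due = €247.86

€247.86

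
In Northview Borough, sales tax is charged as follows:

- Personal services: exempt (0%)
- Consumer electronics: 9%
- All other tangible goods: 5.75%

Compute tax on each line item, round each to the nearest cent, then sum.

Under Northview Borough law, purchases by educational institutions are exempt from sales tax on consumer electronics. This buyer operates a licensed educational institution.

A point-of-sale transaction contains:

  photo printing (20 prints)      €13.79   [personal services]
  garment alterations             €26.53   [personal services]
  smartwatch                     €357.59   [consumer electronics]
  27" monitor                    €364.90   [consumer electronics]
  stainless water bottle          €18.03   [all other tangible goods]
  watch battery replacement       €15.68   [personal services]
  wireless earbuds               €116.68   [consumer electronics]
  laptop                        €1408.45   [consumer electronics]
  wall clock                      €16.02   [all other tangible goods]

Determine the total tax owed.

€1.96

Photo printing (20 prints) €13.79: personal services → 0% → €0.00
Garment alterations €26.53: personal services → 0% → €0.00
Smartwatch €357.59: consumer electronics, buyer-exempt → 0% → €0.00
27" monitor €364.90: consumer electronics, buyer-exempt → 0% → €0.00
Stainless water bottle €18.03: all other tangible goods → 5.75% → €1.04
Watch battery replacement €15.68: personal services → 0% → €0.00
Wireless earbuds €116.68: consumer electronics, buyer-exempt → 0% → €0.00
Laptop €1408.45: consumer electronics, buyer-exempt → 0% → €0.00
Wall clock €16.02: all other tangible goods → 5.75% → €0.92
Total tax = €1.04 + €0.92 = €1.96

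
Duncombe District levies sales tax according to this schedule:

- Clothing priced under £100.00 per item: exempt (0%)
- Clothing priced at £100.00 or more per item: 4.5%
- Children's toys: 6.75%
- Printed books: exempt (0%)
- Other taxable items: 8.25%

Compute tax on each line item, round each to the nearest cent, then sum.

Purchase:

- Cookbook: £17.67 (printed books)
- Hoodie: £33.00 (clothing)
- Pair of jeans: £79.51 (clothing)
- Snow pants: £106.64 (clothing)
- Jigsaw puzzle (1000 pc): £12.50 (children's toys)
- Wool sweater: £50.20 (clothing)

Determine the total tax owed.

Cookbook £17.67: printed books → 0% → £0.00
Hoodie £33.00: clothing, under £100.00 → 0% → £0.00
Pair of jeans £79.51: clothing, under £100.00 → 0% → £0.00
Snow pants £106.64: clothing, £100.00 or more → 4.5% → £4.80
Jigsaw puzzle (1000 pc) £12.50: children's toys → 6.75% → £0.84
Wool sweater £50.20: clothing, under £100.00 → 0% → £0.00
Total tax = £4.80 + £0.84 = £5.64

£5.64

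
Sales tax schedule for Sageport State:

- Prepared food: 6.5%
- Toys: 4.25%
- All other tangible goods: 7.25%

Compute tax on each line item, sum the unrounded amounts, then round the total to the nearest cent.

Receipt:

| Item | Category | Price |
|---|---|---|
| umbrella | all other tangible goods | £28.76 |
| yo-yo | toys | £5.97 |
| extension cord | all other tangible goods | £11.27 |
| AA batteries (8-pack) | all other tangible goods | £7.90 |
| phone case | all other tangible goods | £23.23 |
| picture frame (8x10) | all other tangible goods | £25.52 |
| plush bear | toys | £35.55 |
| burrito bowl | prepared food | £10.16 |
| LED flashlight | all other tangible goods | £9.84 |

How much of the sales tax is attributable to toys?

£1.76

Yo-yo £5.97: toys → 4.25% → £0.253725
Plush bear £35.55: toys → 4.25% → £1.510875
Tax on toys: unrounded sum = £1.7646 → £1.76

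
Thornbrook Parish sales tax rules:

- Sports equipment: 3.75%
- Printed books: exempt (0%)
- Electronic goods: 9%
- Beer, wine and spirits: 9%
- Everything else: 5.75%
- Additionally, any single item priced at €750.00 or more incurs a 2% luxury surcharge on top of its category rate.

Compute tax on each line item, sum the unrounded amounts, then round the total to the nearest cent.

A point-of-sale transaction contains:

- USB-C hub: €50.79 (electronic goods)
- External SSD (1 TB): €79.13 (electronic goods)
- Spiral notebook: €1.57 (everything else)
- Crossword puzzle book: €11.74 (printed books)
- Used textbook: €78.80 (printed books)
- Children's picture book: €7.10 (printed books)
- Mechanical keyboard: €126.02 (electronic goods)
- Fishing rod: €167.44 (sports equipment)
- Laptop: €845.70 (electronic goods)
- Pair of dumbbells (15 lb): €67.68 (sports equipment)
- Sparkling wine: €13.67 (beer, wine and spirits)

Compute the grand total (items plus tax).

€1575.84

USB-C hub €50.79: electronic goods → 9% → €4.5711
External SSD (1 TB) €79.13: electronic goods → 9% → €7.1217
Spiral notebook €1.57: everything else → 5.75% → €0.090275
Crossword puzzle book €11.74: printed books → 0% → €0.00
Used textbook €78.80: printed books → 0% → €0.00
Children's picture book €7.10: printed books → 0% → €0.00
Mechanical keyboard €126.02: electronic goods → 9% → €11.3418
Fishing rod €167.44: sports equipment → 3.75% → €6.279
Laptop €845.70: electronic goods → 9% + 2% surcharge = 11% → €93.027
Pair of dumbbells (15 lb) €67.68: sports equipment → 3.75% → €2.538
Sparkling wine €13.67: beer, wine and spirits → 9% → €1.2303
Subtotal = €1449.64; unrounded tax = €126.199175 → €126.20; total due = €1575.84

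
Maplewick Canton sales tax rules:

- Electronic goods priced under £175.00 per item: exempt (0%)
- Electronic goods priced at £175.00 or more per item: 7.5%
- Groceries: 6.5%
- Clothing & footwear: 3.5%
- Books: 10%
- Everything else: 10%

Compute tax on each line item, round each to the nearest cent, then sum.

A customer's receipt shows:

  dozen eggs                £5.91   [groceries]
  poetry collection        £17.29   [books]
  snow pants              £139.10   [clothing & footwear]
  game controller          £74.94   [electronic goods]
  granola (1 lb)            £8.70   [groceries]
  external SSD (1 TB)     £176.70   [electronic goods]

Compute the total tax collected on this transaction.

£20.80

Dozen eggs £5.91: groceries → 6.5% → £0.38
Poetry collection £17.29: books → 10% → £1.73
Snow pants £139.10: clothing & footwear → 3.5% → £4.87
Game controller £74.94: electronic goods, under £175.00 → 0% → £0.00
Granola (1 lb) £8.70: groceries → 6.5% → £0.57
External SSD (1 TB) £176.70: electronic goods, £175.00 or more → 7.5% → £13.25
Total tax = £0.38 + £1.73 + £4.87 + £0.57 + £13.25 = £20.80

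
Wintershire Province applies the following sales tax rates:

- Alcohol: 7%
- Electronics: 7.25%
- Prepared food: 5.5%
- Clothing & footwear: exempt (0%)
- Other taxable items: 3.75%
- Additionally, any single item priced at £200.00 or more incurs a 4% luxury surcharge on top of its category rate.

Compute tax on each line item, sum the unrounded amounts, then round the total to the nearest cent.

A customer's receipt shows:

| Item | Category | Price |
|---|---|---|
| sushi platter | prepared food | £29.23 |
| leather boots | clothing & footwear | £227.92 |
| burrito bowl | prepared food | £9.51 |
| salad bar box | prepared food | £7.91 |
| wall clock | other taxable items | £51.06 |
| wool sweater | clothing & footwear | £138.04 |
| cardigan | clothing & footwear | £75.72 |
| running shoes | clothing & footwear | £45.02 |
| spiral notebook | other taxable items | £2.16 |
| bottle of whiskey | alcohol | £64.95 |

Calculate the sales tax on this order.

£18.22

Sushi platter £29.23: prepared food → 5.5% → £1.60765
Leather boots £227.92: clothing & footwear → 0% + 4% surcharge = 4% → £9.1168
Burrito bowl £9.51: prepared food → 5.5% → £0.52305
Salad bar box £7.91: prepared food → 5.5% → £0.43505
Wall clock £51.06: other taxable items → 3.75% → £1.91475
Wool sweater £138.04: clothing & footwear → 0% → £0.00
Cardigan £75.72: clothing & footwear → 0% → £0.00
Running shoes £45.02: clothing & footwear → 0% → £0.00
Spiral notebook £2.16: other taxable items → 3.75% → £0.081
Bottle of whiskey £64.95: alcohol → 7% → £4.5465
Unrounded tax sum = £18.2248 → £18.22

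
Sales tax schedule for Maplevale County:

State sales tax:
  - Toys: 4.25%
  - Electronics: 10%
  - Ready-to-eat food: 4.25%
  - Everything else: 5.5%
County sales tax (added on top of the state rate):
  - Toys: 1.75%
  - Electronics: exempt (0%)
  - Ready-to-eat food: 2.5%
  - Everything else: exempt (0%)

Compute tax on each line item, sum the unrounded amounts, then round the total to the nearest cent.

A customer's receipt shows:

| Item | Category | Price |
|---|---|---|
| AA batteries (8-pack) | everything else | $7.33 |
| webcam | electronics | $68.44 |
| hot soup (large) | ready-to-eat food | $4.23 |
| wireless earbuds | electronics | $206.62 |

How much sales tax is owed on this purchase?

AA batteries (8-pack) $7.33: everything else → 5.5% + 0% county = 5.5% → $0.40315
Webcam $68.44: electronics → 10% + 0% county = 10% → $6.844
Hot soup (large) $4.23: ready-to-eat food → 4.25% + 2.5% county = 6.75% → $0.285525
Wireless earbuds $206.62: electronics → 10% + 0% county = 10% → $20.662
Unrounded tax sum = $28.194675 → $28.19

$28.19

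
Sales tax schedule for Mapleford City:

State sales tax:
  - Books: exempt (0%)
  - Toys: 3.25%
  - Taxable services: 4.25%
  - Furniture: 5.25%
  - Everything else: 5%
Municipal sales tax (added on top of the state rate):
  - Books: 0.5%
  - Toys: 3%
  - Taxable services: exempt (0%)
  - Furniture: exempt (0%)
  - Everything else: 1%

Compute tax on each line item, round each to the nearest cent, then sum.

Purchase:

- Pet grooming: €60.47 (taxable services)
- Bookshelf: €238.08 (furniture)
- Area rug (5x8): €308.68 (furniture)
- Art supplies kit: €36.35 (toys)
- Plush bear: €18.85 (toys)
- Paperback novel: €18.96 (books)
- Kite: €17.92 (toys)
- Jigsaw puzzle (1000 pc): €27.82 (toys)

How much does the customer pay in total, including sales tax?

€764.81

Pet grooming €60.47: taxable services → 4.25% + 0% municipal = 4.25% → €2.57
Bookshelf €238.08: furniture → 5.25% + 0% municipal = 5.25% → €12.50
Area rug (5x8) €308.68: furniture → 5.25% + 0% municipal = 5.25% → €16.21
Art supplies kit €36.35: toys → 3.25% + 3% municipal = 6.25% → €2.27
Plush bear €18.85: toys → 3.25% + 3% municipal = 6.25% → €1.18
Paperback novel €18.96: books → 0% + 0.5% municipal = 0.5% → €0.09
Kite €17.92: toys → 3.25% + 3% municipal = 6.25% → €1.12
Jigsaw puzzle (1000 pc) €27.82: toys → 3.25% + 3% municipal = 6.25% → €1.74
Subtotal = €727.13; tax = €37.68; total due = €764.81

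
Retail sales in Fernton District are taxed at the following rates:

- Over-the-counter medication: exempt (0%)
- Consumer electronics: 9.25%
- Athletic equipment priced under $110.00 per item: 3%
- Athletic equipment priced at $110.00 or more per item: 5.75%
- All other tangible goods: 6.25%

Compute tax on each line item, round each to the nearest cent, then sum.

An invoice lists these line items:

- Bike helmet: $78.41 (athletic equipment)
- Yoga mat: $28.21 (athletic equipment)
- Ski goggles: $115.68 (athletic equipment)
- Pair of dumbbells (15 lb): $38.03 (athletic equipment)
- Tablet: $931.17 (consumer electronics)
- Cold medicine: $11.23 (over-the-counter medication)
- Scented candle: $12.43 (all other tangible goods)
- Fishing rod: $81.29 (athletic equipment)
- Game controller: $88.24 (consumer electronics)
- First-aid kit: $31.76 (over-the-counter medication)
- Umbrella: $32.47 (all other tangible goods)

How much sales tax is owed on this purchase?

$110.53

Bike helmet $78.41: athletic equipment, under $110.00 → 3% → $2.35
Yoga mat $28.21: athletic equipment, under $110.00 → 3% → $0.85
Ski goggles $115.68: athletic equipment, $110.00 or more → 5.75% → $6.65
Pair of dumbbells (15 lb) $38.03: athletic equipment, under $110.00 → 3% → $1.14
Tablet $931.17: consumer electronics → 9.25% → $86.13
Cold medicine $11.23: over-the-counter medication → 0% → $0.00
Scented candle $12.43: all other tangible goods → 6.25% → $0.78
Fishing rod $81.29: athletic equipment, under $110.00 → 3% → $2.44
Game controller $88.24: consumer electronics → 9.25% → $8.16
First-aid kit $31.76: over-the-counter medication → 0% → $0.00
Umbrella $32.47: all other tangible goods → 6.25% → $2.03
Total tax = $2.35 + $0.85 + $6.65 + $1.14 + $86.13 + $0.78 + $2.44 + $8.16 + $2.03 = $110.53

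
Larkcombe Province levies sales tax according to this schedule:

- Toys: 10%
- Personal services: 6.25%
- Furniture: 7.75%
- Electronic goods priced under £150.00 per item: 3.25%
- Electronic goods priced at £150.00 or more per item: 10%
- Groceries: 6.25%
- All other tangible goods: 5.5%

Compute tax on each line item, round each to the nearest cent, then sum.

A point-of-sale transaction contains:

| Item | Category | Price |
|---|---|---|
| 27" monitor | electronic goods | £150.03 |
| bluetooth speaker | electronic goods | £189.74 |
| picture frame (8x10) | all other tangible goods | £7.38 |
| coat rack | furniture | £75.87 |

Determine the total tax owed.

27" monitor £150.03: electronic goods, £150.00 or more → 10% → £15.00
Bluetooth speaker £189.74: electronic goods, £150.00 or more → 10% → £18.97
Picture frame (8x10) £7.38: all other tangible goods → 5.5% → £0.41
Coat rack £75.87: furniture → 7.75% → £5.88
Total tax = £15.00 + £18.97 + £0.41 + £5.88 = £40.26

£40.26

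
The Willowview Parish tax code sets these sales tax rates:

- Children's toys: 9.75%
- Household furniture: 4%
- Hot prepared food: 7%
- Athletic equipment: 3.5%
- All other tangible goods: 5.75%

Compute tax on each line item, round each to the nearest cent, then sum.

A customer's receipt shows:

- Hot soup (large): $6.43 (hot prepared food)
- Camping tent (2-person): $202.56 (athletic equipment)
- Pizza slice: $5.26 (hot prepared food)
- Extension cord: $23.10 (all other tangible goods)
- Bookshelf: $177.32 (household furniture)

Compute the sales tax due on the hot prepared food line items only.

Hot soup (large) $6.43: hot prepared food → 7% → $0.45
Pizza slice $5.26: hot prepared food → 7% → $0.37
Tax on hot prepared food = $0.45 + $0.37 = $0.82

$0.82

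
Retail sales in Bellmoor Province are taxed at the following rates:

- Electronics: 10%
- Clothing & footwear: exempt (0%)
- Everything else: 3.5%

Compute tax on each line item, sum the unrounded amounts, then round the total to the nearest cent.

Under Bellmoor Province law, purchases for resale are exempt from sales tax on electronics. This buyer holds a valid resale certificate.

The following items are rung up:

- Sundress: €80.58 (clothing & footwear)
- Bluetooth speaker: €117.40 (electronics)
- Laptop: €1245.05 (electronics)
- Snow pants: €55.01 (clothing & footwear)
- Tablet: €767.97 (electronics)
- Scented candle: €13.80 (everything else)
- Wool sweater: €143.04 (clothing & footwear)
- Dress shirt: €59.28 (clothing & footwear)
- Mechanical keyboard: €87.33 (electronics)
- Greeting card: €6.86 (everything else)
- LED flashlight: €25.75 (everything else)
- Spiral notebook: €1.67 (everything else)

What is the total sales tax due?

Sundress €80.58: clothing & footwear → 0% → €0.00
Bluetooth speaker €117.40: electronics, buyer-exempt → 0% → €0.00
Laptop €1245.05: electronics, buyer-exempt → 0% → €0.00
Snow pants €55.01: clothing & footwear → 0% → €0.00
Tablet €767.97: electronics, buyer-exempt → 0% → €0.00
Scented candle €13.80: everything else → 3.5% → €0.483
Wool sweater €143.04: clothing & footwear → 0% → €0.00
Dress shirt €59.28: clothing & footwear → 0% → €0.00
Mechanical keyboard €87.33: electronics, buyer-exempt → 0% → €0.00
Greeting card €6.86: everything else → 3.5% → €0.2401
LED flashlight €25.75: everything else → 3.5% → €0.90125
Spiral notebook €1.67: everything else → 3.5% → €0.05845
Unrounded tax sum = €1.6828 → €1.68

€1.68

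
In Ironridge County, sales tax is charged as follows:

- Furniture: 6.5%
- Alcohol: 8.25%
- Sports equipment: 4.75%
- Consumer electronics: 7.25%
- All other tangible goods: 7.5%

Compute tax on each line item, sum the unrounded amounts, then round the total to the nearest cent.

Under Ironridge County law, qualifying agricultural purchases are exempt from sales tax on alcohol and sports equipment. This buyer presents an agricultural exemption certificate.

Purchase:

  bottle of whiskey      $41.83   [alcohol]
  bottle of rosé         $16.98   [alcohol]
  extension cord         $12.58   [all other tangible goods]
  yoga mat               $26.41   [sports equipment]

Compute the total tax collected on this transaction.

Bottle of whiskey $41.83: alcohol, buyer-exempt → 0% → $0.00
Bottle of rosé $16.98: alcohol, buyer-exempt → 0% → $0.00
Extension cord $12.58: all other tangible goods → 7.5% → $0.9435
Yoga mat $26.41: sports equipment, buyer-exempt → 0% → $0.00
Unrounded tax sum = $0.9435 → $0.94

$0.94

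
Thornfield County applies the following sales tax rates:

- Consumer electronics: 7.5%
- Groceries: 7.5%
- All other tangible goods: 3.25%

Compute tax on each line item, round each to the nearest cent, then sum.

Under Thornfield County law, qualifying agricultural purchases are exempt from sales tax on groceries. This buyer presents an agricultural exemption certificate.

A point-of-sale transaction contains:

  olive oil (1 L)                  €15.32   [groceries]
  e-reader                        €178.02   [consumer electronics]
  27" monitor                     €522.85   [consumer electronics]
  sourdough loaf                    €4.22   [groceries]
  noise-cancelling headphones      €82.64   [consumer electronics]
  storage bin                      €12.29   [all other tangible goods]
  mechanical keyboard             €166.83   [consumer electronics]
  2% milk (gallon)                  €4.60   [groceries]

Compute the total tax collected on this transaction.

Olive oil (1 L) €15.32: groceries, buyer-exempt → 0% → €0.00
E-reader €178.02: consumer electronics → 7.5% → €13.35
27" monitor €522.85: consumer electronics → 7.5% → €39.21
Sourdough loaf €4.22: groceries, buyer-exempt → 0% → €0.00
Noise-cancelling headphones €82.64: consumer electronics → 7.5% → €6.20
Storage bin €12.29: all other tangible goods → 3.25% → €0.40
Mechanical keyboard €166.83: consumer electronics → 7.5% → €12.51
2% milk (gallon) €4.60: groceries, buyer-exempt → 0% → €0.00
Total tax = €13.35 + €39.21 + €6.20 + €0.40 + €12.51 = €71.67

€71.67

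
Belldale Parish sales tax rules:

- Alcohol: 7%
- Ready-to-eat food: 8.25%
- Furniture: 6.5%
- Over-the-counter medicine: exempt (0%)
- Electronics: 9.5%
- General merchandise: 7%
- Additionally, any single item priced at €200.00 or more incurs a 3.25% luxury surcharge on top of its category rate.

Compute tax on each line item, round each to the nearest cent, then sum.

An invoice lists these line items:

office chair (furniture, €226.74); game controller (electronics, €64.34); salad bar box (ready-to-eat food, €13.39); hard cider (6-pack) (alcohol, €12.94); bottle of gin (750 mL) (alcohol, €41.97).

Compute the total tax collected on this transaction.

€33.17

Office chair €226.74: furniture → 6.5% + 3.25% surcharge = 9.75% → €22.11
Game controller €64.34: electronics → 9.5% → €6.11
Salad bar box €13.39: ready-to-eat food → 8.25% → €1.10
Hard cider (6-pack) €12.94: alcohol → 7% → €0.91
Bottle of gin (750 mL) €41.97: alcohol → 7% → €2.94
Total tax = €22.11 + €6.11 + €1.10 + €0.91 + €2.94 = €33.17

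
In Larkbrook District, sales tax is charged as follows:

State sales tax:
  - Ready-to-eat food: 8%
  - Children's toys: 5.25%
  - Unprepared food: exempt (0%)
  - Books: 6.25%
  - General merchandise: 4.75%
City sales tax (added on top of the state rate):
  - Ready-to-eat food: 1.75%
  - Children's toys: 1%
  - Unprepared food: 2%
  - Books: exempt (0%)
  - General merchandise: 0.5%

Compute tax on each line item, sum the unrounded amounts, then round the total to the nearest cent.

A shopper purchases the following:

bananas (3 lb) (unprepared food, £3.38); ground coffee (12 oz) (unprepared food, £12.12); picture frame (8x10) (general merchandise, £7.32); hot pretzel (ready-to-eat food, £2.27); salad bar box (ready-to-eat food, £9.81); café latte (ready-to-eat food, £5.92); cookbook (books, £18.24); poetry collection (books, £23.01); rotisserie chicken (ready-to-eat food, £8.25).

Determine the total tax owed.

£5.83

Bananas (3 lb) £3.38: unprepared food → 0% + 2% city = 2% → £0.0676
Ground coffee (12 oz) £12.12: unprepared food → 0% + 2% city = 2% → £0.2424
Picture frame (8x10) £7.32: general merchandise → 4.75% + 0.5% city = 5.25% → £0.3843
Hot pretzel £2.27: ready-to-eat food → 8% + 1.75% city = 9.75% → £0.221325
Salad bar box £9.81: ready-to-eat food → 8% + 1.75% city = 9.75% → £0.956475
Café latte £5.92: ready-to-eat food → 8% + 1.75% city = 9.75% → £0.5772
Cookbook £18.24: books → 6.25% + 0% city = 6.25% → £1.14
Poetry collection £23.01: books → 6.25% + 0% city = 6.25% → £1.438125
Rotisserie chicken £8.25: ready-to-eat food → 8% + 1.75% city = 9.75% → £0.804375
Unrounded tax sum = £5.8318 → £5.83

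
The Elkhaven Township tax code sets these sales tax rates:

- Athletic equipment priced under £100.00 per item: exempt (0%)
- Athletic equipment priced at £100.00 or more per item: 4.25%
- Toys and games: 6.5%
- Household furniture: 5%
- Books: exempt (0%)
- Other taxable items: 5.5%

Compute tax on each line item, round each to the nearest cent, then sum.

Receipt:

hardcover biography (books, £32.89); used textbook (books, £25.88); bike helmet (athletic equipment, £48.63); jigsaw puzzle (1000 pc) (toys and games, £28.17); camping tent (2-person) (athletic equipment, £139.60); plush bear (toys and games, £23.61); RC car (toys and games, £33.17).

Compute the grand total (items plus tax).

Hardcover biography £32.89: books → 0% → £0.00
Used textbook £25.88: books → 0% → £0.00
Bike helmet £48.63: athletic equipment, under £100.00 → 0% → £0.00
Jigsaw puzzle (1000 pc) £28.17: toys and games → 6.5% → £1.83
Camping tent (2-person) £139.60: athletic equipment, £100.00 or more → 4.25% → £5.93
Plush bear £23.61: toys and games → 6.5% → £1.53
RC car £33.17: toys and games → 6.5% → £2.16
Subtotal = £331.95; tax = £11.45; total due = £343.40

£343.40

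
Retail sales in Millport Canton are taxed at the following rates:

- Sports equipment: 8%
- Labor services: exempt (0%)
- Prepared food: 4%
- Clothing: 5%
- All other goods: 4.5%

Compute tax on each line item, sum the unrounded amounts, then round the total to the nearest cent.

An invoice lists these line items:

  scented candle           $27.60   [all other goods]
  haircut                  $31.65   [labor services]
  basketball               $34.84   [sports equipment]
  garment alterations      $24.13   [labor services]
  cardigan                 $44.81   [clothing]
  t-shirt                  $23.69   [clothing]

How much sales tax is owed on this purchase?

$7.45

Scented candle $27.60: all other goods → 4.5% → $1.242
Haircut $31.65: labor services → 0% → $0.00
Basketball $34.84: sports equipment → 8% → $2.7872
Garment alterations $24.13: labor services → 0% → $0.00
Cardigan $44.81: clothing → 5% → $2.2405
T-shirt $23.69: clothing → 5% → $1.1845
Unrounded tax sum = $7.4542 → $7.45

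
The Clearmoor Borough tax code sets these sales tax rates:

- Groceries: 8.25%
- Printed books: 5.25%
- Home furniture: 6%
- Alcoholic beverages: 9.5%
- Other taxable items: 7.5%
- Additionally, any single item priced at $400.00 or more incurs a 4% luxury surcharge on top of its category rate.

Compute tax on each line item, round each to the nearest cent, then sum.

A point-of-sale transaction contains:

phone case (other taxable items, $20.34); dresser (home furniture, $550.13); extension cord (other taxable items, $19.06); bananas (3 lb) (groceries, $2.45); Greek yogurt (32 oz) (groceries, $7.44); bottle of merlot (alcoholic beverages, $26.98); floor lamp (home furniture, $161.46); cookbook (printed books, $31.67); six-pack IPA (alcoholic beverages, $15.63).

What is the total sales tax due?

Phone case $20.34: other taxable items → 7.5% → $1.53
Dresser $550.13: home furniture → 6% + 4% surcharge = 10% → $55.01
Extension cord $19.06: other taxable items → 7.5% → $1.43
Bananas (3 lb) $2.45: groceries → 8.25% → $0.20
Greek yogurt (32 oz) $7.44: groceries → 8.25% → $0.61
Bottle of merlot $26.98: alcoholic beverages → 9.5% → $2.56
Floor lamp $161.46: home furniture → 6% → $9.69
Cookbook $31.67: printed books → 5.25% → $1.66
Six-pack IPA $15.63: alcoholic beverages → 9.5% → $1.48
Total tax = $1.53 + $55.01 + $1.43 + $0.20 + $0.61 + $2.56 + $9.69 + $1.66 + $1.48 = $74.17

$74.17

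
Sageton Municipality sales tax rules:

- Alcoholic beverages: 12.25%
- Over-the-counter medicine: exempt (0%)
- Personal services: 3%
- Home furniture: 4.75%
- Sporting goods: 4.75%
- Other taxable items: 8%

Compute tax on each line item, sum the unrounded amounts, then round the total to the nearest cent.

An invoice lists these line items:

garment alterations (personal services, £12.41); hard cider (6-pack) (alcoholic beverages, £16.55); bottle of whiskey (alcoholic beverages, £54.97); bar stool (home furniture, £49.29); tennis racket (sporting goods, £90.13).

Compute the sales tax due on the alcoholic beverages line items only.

Hard cider (6-pack) £16.55: alcoholic beverages → 12.25% → £2.027375
Bottle of whiskey £54.97: alcoholic beverages → 12.25% → £6.733825
Tax on alcoholic beverages: unrounded sum = £8.7612 → £8.76

£8.76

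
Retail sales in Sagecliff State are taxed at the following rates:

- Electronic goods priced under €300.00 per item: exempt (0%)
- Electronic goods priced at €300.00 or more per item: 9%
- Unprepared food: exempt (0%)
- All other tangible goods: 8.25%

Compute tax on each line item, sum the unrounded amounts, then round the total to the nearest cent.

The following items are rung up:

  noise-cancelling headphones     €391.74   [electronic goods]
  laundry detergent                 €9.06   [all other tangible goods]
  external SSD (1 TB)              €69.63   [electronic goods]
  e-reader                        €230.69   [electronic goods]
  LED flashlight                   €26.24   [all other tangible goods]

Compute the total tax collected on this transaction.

€38.17

Noise-cancelling headphones €391.74: electronic goods, €300.00 or more → 9% → €35.2566
Laundry detergent €9.06: all other tangible goods → 8.25% → €0.74745
External SSD (1 TB) €69.63: electronic goods, under €300.00 → 0% → €0.00
E-reader €230.69: electronic goods, under €300.00 → 0% → €0.00
LED flashlight €26.24: all other tangible goods → 8.25% → €2.1648
Unrounded tax sum = €38.16885 → €38.17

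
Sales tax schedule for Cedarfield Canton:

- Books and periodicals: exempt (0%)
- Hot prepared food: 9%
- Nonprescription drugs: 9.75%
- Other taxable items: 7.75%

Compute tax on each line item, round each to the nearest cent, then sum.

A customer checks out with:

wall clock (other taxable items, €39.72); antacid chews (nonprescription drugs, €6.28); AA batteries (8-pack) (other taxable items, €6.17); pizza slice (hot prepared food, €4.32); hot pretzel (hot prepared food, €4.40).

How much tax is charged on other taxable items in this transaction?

€3.56

Wall clock €39.72: other taxable items → 7.75% → €3.08
AA batteries (8-pack) €6.17: other taxable items → 7.75% → €0.48
Tax on other taxable items = €3.08 + €0.48 = €3.56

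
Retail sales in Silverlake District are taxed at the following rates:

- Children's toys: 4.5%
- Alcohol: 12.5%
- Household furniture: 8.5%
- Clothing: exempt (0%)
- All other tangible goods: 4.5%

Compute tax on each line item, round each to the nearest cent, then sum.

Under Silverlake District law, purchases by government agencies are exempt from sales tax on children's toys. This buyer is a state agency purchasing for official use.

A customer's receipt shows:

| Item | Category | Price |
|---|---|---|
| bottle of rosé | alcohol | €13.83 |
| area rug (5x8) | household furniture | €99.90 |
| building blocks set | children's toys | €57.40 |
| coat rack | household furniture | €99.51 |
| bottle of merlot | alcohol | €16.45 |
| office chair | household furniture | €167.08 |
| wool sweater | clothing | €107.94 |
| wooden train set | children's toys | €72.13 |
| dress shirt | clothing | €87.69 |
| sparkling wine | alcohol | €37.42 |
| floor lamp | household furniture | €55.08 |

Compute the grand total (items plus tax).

Bottle of rosé €13.83: alcohol → 12.5% → €1.73
Area rug (5x8) €99.90: household furniture → 8.5% → €8.49
Building blocks set €57.40: children's toys, buyer-exempt → 0% → €0.00
Coat rack €99.51: household furniture → 8.5% → €8.46
Bottle of merlot €16.45: alcohol → 12.5% → €2.06
Office chair €167.08: household furniture → 8.5% → €14.20
Wool sweater €107.94: clothing → 0% → €0.00
Wooden train set €72.13: children's toys, buyer-exempt → 0% → €0.00
Dress shirt €87.69: clothing → 0% → €0.00
Sparkling wine €37.42: alcohol → 12.5% → €4.68
Floor lamp €55.08: household furniture → 8.5% → €4.68
Subtotal = €814.43; tax = €44.30; total due = €858.73

€858.73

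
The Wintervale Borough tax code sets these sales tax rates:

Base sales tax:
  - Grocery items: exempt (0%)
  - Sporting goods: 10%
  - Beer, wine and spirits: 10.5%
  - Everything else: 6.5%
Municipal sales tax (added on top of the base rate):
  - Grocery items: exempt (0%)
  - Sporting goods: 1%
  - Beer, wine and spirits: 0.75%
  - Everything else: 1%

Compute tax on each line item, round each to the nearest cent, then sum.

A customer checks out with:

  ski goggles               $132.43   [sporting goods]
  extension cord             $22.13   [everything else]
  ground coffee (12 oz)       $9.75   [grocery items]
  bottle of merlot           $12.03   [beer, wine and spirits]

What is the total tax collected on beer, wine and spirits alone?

Bottle of merlot $12.03: beer, wine and spirits → 10.5% + 0.75% municipal = 11.25% → $1.35
Tax on beer, wine and spirits = $1.35

$1.35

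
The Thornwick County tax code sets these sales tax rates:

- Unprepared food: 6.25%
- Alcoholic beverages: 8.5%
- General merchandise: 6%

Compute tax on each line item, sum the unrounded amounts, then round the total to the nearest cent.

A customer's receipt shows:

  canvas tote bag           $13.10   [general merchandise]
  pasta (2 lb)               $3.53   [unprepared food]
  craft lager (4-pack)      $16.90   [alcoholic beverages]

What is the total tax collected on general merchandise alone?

Canvas tote bag $13.10: general merchandise → 6% → $0.786
Tax on general merchandise: unrounded sum = $0.786 → $0.79

$0.79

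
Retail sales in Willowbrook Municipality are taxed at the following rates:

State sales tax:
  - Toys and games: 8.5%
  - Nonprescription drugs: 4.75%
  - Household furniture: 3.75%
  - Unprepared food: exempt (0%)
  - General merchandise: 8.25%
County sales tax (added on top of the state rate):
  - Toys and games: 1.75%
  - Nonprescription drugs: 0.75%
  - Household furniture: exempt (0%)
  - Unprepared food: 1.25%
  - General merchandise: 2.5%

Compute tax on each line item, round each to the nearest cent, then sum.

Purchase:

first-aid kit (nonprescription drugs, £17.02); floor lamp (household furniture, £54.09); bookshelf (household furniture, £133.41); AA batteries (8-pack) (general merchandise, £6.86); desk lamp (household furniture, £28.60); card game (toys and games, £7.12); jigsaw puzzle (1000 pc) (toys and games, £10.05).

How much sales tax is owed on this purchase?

£11.54

First-aid kit £17.02: nonprescription drugs → 4.75% + 0.75% county = 5.5% → £0.94
Floor lamp £54.09: household furniture → 3.75% + 0% county = 3.75% → £2.03
Bookshelf £133.41: household furniture → 3.75% + 0% county = 3.75% → £5.00
AA batteries (8-pack) £6.86: general merchandise → 8.25% + 2.5% county = 10.75% → £0.74
Desk lamp £28.60: household furniture → 3.75% + 0% county = 3.75% → £1.07
Card game £7.12: toys and games → 8.5% + 1.75% county = 10.25% → £0.73
Jigsaw puzzle (1000 pc) £10.05: toys and games → 8.5% + 1.75% county = 10.25% → £1.03
Total tax = £0.94 + £2.03 + £5.00 + £0.74 + £1.07 + £0.73 + £1.03 = £11.54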